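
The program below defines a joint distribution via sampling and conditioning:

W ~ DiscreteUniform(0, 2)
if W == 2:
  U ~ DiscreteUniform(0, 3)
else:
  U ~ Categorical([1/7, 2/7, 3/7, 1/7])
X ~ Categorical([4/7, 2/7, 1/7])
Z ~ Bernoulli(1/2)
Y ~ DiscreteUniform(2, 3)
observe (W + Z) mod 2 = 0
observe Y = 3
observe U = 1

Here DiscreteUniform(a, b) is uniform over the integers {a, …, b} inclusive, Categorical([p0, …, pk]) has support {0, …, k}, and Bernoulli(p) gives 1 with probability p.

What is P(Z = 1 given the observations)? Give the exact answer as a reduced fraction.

P(Z = 1 | obs) = 8/23

Enumerate traces; 9 have nonzero weight after conditioning:
  (W=0, U=1, X=0, Z=0, Y=3) weight 2/147
  (W=0, U=1, X=1, Z=0, Y=3) weight 1/147
  (W=0, U=1, X=2, Z=0, Y=3) weight 1/294
  (W=1, U=1, X=0, Z=1, Y=3) weight 2/147
  (W=1, U=1, X=1, Z=1, Y=3) weight 1/147
  (W=1, U=1, X=2, Z=1, Y=3) weight 1/294
  (W=2, U=1, X=0, Z=0, Y=3) weight 1/84
  (W=2, U=1, X=1, Z=0, Y=3) weight 1/168
  … 1 more
Group by Z:
  weight(Z=0) = 5/112
  weight(Z=1) = 1/42
Total weight = 5/112 + 1/42 = 23/336
P(Z=0 | obs) = 5/112 / 23/336 = 15/23
P(Z=1 | obs) = 1/42 / 23/336 = 8/23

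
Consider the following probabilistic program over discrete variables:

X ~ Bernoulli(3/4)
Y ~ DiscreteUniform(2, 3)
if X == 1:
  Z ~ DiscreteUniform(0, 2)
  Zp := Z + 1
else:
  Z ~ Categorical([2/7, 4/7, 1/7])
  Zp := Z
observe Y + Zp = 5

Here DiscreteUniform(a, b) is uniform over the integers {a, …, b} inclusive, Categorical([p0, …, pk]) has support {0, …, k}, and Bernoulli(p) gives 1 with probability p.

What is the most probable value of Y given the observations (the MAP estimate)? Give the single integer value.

argmax_v P(Y = v | obs) = 3

Enumerate traces; 3 have nonzero weight after conditioning:
  (X=0, Y=3, Z=2) weight 1/56
  (X=1, Y=2, Z=2) weight 1/8
  (X=1, Y=3, Z=1) weight 1/8
Group by Y:
  weight(Y=2) = 1/8
  weight(Y=3) = 1/7
Total weight = 1/8 + 1/7 = 15/56
P(Y=2 | obs) = 1/8 / 15/56 = 7/15
P(Y=3 | obs) = 1/7 / 15/56 = 8/15
argmax = 3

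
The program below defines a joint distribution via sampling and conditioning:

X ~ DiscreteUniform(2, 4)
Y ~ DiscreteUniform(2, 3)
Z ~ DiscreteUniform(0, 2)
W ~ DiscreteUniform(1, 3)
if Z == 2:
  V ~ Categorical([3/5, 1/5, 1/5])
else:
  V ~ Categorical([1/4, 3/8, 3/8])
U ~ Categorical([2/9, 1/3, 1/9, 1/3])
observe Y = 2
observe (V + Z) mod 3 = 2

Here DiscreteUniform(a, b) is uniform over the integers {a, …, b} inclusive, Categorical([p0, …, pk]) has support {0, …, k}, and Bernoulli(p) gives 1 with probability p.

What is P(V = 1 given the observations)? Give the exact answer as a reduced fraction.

Enumerate traces; 108 have nonzero weight after conditioning:
  (X=2, Y=2, Z=0, W=1, V=2, U=0) weight 1/648
  (X=2, Y=2, Z=0, W=1, V=2, U=1) weight 1/432
  (X=2, Y=2, Z=0, W=1, V=2, U=2) weight 1/1296
  (X=2, Y=2, Z=0, W=1, V=2, U=3) weight 1/432
  (X=2, Y=2, Z=0, W=2, V=2, U=0) weight 1/648
  (X=2, Y=2, Z=0, W=2, V=2, U=1) weight 1/432
  (X=2, Y=2, Z=0, W=2, V=2, U=2) weight 1/1296
  (X=2, Y=2, Z=0, W=2, V=2, U=3) weight 1/432
  (X=2, Y=2, Z=1, W=1, V=1, U=0) weight 1/648
  (X=2, Y=2, Z=2, W=1, V=0, U=0) weight 1/405
  … 98 more
Group by V:
  weight(V=0) = 1/10
  weight(V=1) = 1/16
  weight(V=2) = 1/16
Total weight = 1/10 + 1/16 + 1/16 = 9/40
P(V=0 | obs) = 1/10 / 9/40 = 4/9
P(V=1 | obs) = 1/16 / 9/40 = 5/18
P(V=2 | obs) = 1/16 / 9/40 = 5/18

P(V = 1 | obs) = 5/18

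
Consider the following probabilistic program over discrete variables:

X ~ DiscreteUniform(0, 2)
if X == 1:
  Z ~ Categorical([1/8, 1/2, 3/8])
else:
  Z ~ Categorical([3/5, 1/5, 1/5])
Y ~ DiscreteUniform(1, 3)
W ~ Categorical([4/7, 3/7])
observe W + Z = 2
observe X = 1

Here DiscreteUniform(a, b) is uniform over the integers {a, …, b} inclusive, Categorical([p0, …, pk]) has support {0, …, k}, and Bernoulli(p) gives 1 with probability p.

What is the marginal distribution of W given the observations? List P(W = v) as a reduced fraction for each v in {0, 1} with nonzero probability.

P(W=0) = 1/2, P(W=1) = 1/2

Enumerate traces; 6 have nonzero weight after conditioning:
  (X=1, Z=1, Y=1, W=1) weight 1/42
  (X=1, Z=1, Y=2, W=1) weight 1/42
  (X=1, Z=1, Y=3, W=1) weight 1/42
  (X=1, Z=2, Y=1, W=0) weight 1/42
  (X=1, Z=2, Y=2, W=0) weight 1/42
  (X=1, Z=2, Y=3, W=0) weight 1/42
Group by W:
  weight(W=0) = 1/14
  weight(W=1) = 1/14
Total weight = 1/14 + 1/14 = 1/7
P(W=0 | obs) = 1/14 / 1/7 = 1/2
P(W=1 | obs) = 1/14 / 1/7 = 1/2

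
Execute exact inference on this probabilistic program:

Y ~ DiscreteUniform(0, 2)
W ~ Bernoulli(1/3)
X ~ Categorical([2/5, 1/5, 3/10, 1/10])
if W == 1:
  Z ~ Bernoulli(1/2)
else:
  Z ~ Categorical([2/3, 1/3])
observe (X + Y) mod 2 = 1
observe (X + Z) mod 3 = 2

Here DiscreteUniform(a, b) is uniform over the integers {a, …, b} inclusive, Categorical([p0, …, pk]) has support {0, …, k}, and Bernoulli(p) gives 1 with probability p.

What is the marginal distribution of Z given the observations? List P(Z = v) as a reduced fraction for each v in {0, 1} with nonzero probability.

Enumerate traces; 6 have nonzero weight after conditioning:
  (Y=0, W=0, X=1, Z=1) weight 2/135
  (Y=0, W=1, X=1, Z=1) weight 1/90
  (Y=1, W=0, X=2, Z=0) weight 2/45
  (Y=1, W=1, X=2, Z=0) weight 1/60
  (Y=2, W=0, X=1, Z=1) weight 2/135
  (Y=2, W=1, X=1, Z=1) weight 1/90
Group by Z:
  weight(Z=0) = 11/180
  weight(Z=1) = 7/135
Total weight = 11/180 + 7/135 = 61/540
P(Z=0 | obs) = 11/180 / 61/540 = 33/61
P(Z=1 | obs) = 7/135 / 61/540 = 28/61

P(Z=0) = 33/61, P(Z=1) = 28/61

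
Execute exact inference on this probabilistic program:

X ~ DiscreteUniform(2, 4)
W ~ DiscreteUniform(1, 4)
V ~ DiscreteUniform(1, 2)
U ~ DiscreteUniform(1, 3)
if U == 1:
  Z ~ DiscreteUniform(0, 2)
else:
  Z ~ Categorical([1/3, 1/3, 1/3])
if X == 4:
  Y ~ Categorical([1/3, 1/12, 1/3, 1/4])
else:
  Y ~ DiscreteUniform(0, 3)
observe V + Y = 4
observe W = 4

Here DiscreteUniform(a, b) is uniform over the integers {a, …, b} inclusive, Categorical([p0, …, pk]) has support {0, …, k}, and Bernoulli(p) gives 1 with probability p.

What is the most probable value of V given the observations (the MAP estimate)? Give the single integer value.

argmax_v P(V = v | obs) = 2

Enumerate traces; 54 have nonzero weight after conditioning:
  (X=2, W=4, V=1, U=1, Z=0, Y=3) weight 1/864
  (X=2, W=4, V=1, U=1, Z=1, Y=3) weight 1/864
  (X=2, W=4, V=1, U=1, Z=2, Y=3) weight 1/864
  (X=2, W=4, V=1, U=2, Z=0, Y=3) weight 1/864
  (X=2, W=4, V=1, U=2, Z=1, Y=3) weight 1/864
  (X=2, W=4, V=1, U=2, Z=2, Y=3) weight 1/864
  (X=2, W=4, V=1, U=3, Z=0, Y=3) weight 1/864
  (X=2, W=4, V=1, U=3, Z=1, Y=3) weight 1/864
  (X=2, W=4, V=2, U=1, Z=0, Y=2) weight 1/864
  … 45 more
Group by V:
  weight(V=1) = 1/32
  weight(V=2) = 5/144
Total weight = 1/32 + 5/144 = 19/288
P(V=1 | obs) = 1/32 / 19/288 = 9/19
P(V=2 | obs) = 5/144 / 19/288 = 10/19
argmax = 2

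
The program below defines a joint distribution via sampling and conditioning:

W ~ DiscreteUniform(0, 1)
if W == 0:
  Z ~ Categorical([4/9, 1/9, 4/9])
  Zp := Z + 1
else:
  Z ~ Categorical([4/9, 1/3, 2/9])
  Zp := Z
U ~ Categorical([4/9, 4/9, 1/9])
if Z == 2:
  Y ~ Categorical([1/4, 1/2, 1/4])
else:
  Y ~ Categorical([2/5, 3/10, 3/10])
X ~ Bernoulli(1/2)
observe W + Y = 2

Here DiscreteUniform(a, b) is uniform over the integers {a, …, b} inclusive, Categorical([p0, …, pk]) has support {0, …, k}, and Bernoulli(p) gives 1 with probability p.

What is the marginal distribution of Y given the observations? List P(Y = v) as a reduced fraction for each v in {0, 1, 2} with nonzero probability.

Enumerate traces; 36 have nonzero weight after conditioning:
  (W=0, Z=0, U=0, Y=2, X=0) weight 2/135
  (W=0, Z=0, U=0, Y=2, X=1) weight 2/135
  (W=0, Z=0, U=1, Y=2, X=0) weight 2/135
  (W=0, Z=0, U=1, Y=2, X=1) weight 2/135
  (W=0, Z=0, U=2, Y=2, X=0) weight 1/270
  (W=0, Z=0, U=2, Y=2, X=1) weight 1/270
  (W=0, Z=1, U=0, Y=2, X=0) weight 1/270
  (W=0, Z=1, U=0, Y=2, X=1) weight 1/270
  (W=1, Z=0, U=0, Y=1, X=0) weight 2/135
  … 27 more
Group by Y:
  weight(Y=1) = 31/180
  weight(Y=2) = 5/36
Total weight = 31/180 + 5/36 = 14/45
P(Y=1 | obs) = 31/180 / 14/45 = 31/56
P(Y=2 | obs) = 5/36 / 14/45 = 25/56

P(Y=1) = 31/56, P(Y=2) = 25/56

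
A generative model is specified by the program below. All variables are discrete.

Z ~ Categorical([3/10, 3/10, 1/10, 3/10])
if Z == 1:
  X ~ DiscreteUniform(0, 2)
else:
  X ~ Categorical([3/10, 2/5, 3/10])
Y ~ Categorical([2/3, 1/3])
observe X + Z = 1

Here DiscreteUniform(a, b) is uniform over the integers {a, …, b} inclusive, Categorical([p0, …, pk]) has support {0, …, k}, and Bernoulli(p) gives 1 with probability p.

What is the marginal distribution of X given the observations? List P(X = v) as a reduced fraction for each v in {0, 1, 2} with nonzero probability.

P(X=0) = 5/11, P(X=1) = 6/11

Enumerate traces; 4 have nonzero weight after conditioning:
  (Z=0, X=1, Y=0) weight 2/25
  (Z=0, X=1, Y=1) weight 1/25
  (Z=1, X=0, Y=0) weight 1/15
  (Z=1, X=0, Y=1) weight 1/30
Group by X:
  weight(X=0) = 1/10
  weight(X=1) = 3/25
Total weight = 1/10 + 3/25 = 11/50
P(X=0 | obs) = 1/10 / 11/50 = 5/11
P(X=1 | obs) = 3/25 / 11/50 = 6/11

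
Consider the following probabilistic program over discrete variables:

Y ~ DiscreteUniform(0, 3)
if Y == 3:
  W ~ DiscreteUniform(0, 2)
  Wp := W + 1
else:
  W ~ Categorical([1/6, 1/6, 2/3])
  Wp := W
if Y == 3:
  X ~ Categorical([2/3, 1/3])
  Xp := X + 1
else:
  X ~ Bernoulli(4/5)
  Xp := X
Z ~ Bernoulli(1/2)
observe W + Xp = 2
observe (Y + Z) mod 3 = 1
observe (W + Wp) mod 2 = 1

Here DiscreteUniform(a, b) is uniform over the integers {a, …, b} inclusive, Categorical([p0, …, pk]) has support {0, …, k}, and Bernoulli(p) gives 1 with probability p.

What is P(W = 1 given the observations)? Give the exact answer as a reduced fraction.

P(W = 1 | obs) = 2/3

Enumerate traces; 2 have nonzero weight after conditioning:
  (Y=3, W=0, X=1, Z=1) weight 1/72
  (Y=3, W=1, X=0, Z=1) weight 1/36
Group by W:
  weight(W=0) = 1/72
  weight(W=1) = 1/36
Total weight = 1/72 + 1/36 = 1/24
P(W=0 | obs) = 1/72 / 1/24 = 1/3
P(W=1 | obs) = 1/36 / 1/24 = 2/3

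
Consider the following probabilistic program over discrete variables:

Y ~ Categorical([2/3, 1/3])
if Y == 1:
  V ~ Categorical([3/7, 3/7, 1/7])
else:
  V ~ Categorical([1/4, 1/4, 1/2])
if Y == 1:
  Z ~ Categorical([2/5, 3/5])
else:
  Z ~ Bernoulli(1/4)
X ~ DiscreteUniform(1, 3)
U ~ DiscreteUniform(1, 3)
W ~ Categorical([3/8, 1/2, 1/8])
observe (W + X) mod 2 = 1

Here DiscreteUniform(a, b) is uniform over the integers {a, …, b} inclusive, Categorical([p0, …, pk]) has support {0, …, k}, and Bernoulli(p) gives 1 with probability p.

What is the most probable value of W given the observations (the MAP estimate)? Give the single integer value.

Enumerate traces; 180 have nonzero weight after conditioning:
  (Y=0, V=0, Z=0, X=1, U=1, W=0) weight 1/192
  (Y=0, V=0, Z=0, X=1, U=1, W=2) weight 1/576
  (Y=0, V=0, Z=0, X=1, U=2, W=0) weight 1/192
  (Y=0, V=0, Z=0, X=1, U=2, W=2) weight 1/576
  (Y=0, V=0, Z=0, X=1, U=3, W=0) weight 1/192
  (Y=0, V=0, Z=0, X=1, U=3, W=2) weight 1/576
  (Y=0, V=0, Z=0, X=2, U=1, W=1) weight 1/144
  (Y=0, V=0, Z=0, X=2, U=2, W=1) weight 1/144
  … 172 more
Group by W:
  weight(W=0) = 1/4
  weight(W=1) = 1/6
  weight(W=2) = 1/12
Total weight = 1/4 + 1/6 + 1/12 = 1/2
P(W=0 | obs) = 1/4 / 1/2 = 1/2
P(W=1 | obs) = 1/6 / 1/2 = 1/3
P(W=2 | obs) = 1/12 / 1/2 = 1/6
argmax = 0

argmax_v P(W = v | obs) = 0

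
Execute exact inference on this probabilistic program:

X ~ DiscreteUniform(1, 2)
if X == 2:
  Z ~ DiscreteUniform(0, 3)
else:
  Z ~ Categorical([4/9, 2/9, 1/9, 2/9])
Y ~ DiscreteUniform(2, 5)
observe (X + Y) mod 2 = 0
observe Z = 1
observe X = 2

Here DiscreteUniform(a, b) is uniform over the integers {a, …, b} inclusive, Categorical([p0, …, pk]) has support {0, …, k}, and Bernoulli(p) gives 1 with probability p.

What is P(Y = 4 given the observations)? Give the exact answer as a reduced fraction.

P(Y = 4 | obs) = 1/2

Enumerate traces; 2 have nonzero weight after conditioning:
  (X=2, Z=1, Y=2) weight 1/32
  (X=2, Z=1, Y=4) weight 1/32
Group by Y:
  weight(Y=2) = 1/32
  weight(Y=4) = 1/32
Total weight = 1/32 + 1/32 = 1/16
P(Y=2 | obs) = 1/32 / 1/16 = 1/2
P(Y=4 | obs) = 1/32 / 1/16 = 1/2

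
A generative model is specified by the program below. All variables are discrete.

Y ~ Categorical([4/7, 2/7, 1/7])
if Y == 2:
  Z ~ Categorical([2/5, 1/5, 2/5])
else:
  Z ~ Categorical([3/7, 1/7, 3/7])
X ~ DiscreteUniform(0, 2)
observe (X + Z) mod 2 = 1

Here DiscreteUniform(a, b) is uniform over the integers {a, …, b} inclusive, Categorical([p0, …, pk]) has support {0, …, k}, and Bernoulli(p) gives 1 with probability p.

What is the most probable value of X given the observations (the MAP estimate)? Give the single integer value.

Enumerate traces; 12 have nonzero weight after conditioning:
  (Y=0, Z=0, X=1) weight 4/49
  (Y=0, Z=1, X=0) weight 4/147
  (Y=0, Z=1, X=2) weight 4/147
  (Y=0, Z=2, X=1) weight 4/49
  (Y=1, Z=0, X=1) weight 2/49
  (Y=1, Z=1, X=0) weight 2/147
  (Y=1, Z=1, X=2) weight 2/147
  (Y=1, Z=2, X=1) weight 2/49
  … 4 more
Group by X:
  weight(X=0) = 37/735
  weight(X=1) = 208/735
  weight(X=2) = 37/735
Total weight = 37/735 + 208/735 + 37/735 = 94/245
P(X=0 | obs) = 37/735 / 94/245 = 37/282
P(X=1 | obs) = 208/735 / 94/245 = 104/141
P(X=2 | obs) = 37/735 / 94/245 = 37/282
argmax = 1

argmax_v P(X = v | obs) = 1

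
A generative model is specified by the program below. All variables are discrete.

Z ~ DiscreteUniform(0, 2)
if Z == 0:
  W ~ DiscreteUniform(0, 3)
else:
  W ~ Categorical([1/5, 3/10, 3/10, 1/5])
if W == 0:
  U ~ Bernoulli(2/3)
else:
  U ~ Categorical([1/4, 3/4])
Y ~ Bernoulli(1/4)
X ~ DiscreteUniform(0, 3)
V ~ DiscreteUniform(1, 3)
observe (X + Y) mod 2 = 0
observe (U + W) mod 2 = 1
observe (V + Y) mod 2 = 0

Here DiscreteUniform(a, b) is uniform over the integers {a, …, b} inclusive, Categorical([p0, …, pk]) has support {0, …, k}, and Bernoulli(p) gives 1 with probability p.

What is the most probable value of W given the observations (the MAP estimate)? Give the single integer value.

argmax_v P(W = v | obs) = 2

Enumerate traces; 72 have nonzero weight after conditioning:
  (Z=0, W=0, U=1, Y=0, X=0, V=2) weight 1/288
  (Z=0, W=0, U=1, Y=0, X=2, V=2) weight 1/288
  (Z=0, W=0, U=1, Y=1, X=1, V=1) weight 1/864
  (Z=0, W=0, U=1, Y=1, X=1, V=3) weight 1/864
  (Z=0, W=0, U=1, Y=1, X=3, V=1) weight 1/864
  (Z=0, W=0, U=1, Y=1, X=3, V=3) weight 1/864
  (Z=0, W=1, U=0, Y=0, X=0, V=2) weight 1/768
  (Z=0, W=1, U=0, Y=0, X=2, V=2) weight 1/768
  (Z=0, W=2, U=1, Y=0, X=0, V=2) weight 1/256
  (Z=0, W=3, U=0, Y=0, X=0, V=2) weight 1/768
  … 62 more
Group by W:
  weight(W=0) = 13/432
  weight(W=1) = 17/1152
  weight(W=2) = 17/384
  weight(W=3) = 13/1152
Total weight = 13/432 + 17/1152 + 17/384 + 13/1152 = 347/3456
P(W=0 | obs) = 13/432 / 347/3456 = 104/347
P(W=1 | obs) = 17/1152 / 347/3456 = 51/347
P(W=2 | obs) = 17/384 / 347/3456 = 153/347
P(W=3 | obs) = 13/1152 / 347/3456 = 39/347
argmax = 2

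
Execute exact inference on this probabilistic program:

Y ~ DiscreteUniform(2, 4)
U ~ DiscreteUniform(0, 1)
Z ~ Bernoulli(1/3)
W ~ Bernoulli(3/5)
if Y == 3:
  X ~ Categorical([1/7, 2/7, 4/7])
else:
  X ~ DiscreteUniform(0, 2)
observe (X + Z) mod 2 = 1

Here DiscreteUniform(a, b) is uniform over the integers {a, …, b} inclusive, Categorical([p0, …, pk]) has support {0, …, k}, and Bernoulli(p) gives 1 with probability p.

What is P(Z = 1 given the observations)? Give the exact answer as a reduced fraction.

Enumerate traces; 36 have nonzero weight after conditioning:
  (Y=2, U=0, Z=0, W=0, X=1) weight 2/135
  (Y=2, U=0, Z=0, W=1, X=1) weight 1/45
  (Y=2, U=0, Z=1, W=0, X=0) weight 1/135
  (Y=2, U=0, Z=1, W=0, X=2) weight 1/135
  (Y=2, U=0, Z=1, W=1, X=0) weight 1/90
  (Y=2, U=0, Z=1, W=1, X=2) weight 1/90
  (Y=2, U=1, Z=0, W=0, X=1) weight 2/135
  (Y=2, U=1, Z=0, W=1, X=1) weight 1/45
  … 28 more
Group by Z:
  weight(Z=0) = 40/189
  weight(Z=1) = 43/189
Total weight = 40/189 + 43/189 = 83/189
P(Z=0 | obs) = 40/189 / 83/189 = 40/83
P(Z=1 | obs) = 43/189 / 83/189 = 43/83

P(Z = 1 | obs) = 43/83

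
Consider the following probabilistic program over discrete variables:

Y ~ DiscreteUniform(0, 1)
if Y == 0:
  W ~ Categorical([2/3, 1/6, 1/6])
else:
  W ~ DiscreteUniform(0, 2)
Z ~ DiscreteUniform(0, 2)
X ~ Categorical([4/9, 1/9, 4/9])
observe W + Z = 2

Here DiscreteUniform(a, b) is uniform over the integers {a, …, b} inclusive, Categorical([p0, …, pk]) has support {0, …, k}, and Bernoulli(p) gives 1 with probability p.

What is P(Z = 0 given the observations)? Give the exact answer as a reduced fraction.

P(Z = 0 | obs) = 1/4

Enumerate traces; 18 have nonzero weight after conditioning:
  (Y=0, W=0, Z=2, X=0) weight 4/81
  (Y=0, W=0, Z=2, X=1) weight 1/81
  (Y=0, W=0, Z=2, X=2) weight 4/81
  (Y=0, W=1, Z=1, X=0) weight 1/81
  (Y=0, W=1, Z=1, X=1) weight 1/324
  (Y=0, W=1, Z=1, X=2) weight 1/81
  (Y=0, W=2, Z=0, X=0) weight 1/81
  (Y=0, W=2, Z=0, X=1) weight 1/324
  … 10 more
Group by Z:
  weight(Z=0) = 1/12
  weight(Z=1) = 1/12
  weight(Z=2) = 1/6
Total weight = 1/12 + 1/12 + 1/6 = 1/3
P(Z=0 | obs) = 1/12 / 1/3 = 1/4
P(Z=1 | obs) = 1/12 / 1/3 = 1/4
P(Z=2 | obs) = 1/6 / 1/3 = 1/2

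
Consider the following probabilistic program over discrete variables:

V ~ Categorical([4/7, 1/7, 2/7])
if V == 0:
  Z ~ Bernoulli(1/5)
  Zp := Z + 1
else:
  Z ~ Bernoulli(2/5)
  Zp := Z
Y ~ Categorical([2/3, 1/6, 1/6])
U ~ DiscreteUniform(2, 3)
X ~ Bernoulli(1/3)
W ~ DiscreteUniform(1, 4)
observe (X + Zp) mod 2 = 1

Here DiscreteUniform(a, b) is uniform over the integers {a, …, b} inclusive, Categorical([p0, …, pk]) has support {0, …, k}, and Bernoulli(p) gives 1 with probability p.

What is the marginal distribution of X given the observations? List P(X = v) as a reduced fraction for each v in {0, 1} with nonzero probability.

Enumerate traces; 144 have nonzero weight after conditioning:
  (V=0, Z=0, Y=0, U=2, X=0, W=1) weight 8/315
  (V=0, Z=0, Y=0, U=2, X=0, W=2) weight 8/315
  (V=0, Z=0, Y=0, U=2, X=0, W=3) weight 8/315
  (V=0, Z=0, Y=0, U=2, X=0, W=4) weight 8/315
  (V=0, Z=0, Y=0, U=3, X=0, W=1) weight 8/315
  (V=0, Z=0, Y=0, U=3, X=0, W=2) weight 8/315
  (V=0, Z=0, Y=0, U=3, X=0, W=3) weight 8/315
  (V=0, Z=0, Y=0, U=3, X=0, W=4) weight 8/315
  (V=0, Z=1, Y=0, U=2, X=1, W=1) weight 1/315
  … 135 more
Group by X:
  weight(X=0) = 44/105
  weight(X=1) = 13/105
Total weight = 44/105 + 13/105 = 19/35
P(X=0 | obs) = 44/105 / 19/35 = 44/57
P(X=1 | obs) = 13/105 / 19/35 = 13/57

P(X=0) = 44/57, P(X=1) = 13/57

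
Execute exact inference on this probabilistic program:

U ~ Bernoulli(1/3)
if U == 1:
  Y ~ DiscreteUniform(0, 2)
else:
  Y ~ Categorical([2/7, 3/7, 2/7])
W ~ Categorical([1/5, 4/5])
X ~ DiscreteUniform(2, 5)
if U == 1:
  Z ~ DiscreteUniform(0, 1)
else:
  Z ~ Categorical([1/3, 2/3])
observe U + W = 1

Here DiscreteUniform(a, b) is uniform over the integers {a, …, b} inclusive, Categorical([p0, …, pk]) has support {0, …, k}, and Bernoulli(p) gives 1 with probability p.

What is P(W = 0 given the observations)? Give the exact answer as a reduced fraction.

P(W = 0 | obs) = 1/9

Enumerate traces; 48 have nonzero weight after conditioning:
  (U=0, Y=0, W=1, X=2, Z=0) weight 4/315
  (U=0, Y=0, W=1, X=2, Z=1) weight 8/315
  (U=0, Y=0, W=1, X=3, Z=0) weight 4/315
  (U=0, Y=0, W=1, X=3, Z=1) weight 8/315
  (U=0, Y=0, W=1, X=4, Z=0) weight 4/315
  (U=0, Y=0, W=1, X=4, Z=1) weight 8/315
  (U=0, Y=0, W=1, X=5, Z=0) weight 4/315
  (U=0, Y=0, W=1, X=5, Z=1) weight 8/315
  (U=1, Y=0, W=0, X=2, Z=0) weight 1/360
  … 39 more
Group by W:
  weight(W=0) = 1/15
  weight(W=1) = 8/15
Total weight = 1/15 + 8/15 = 3/5
P(W=0 | obs) = 1/15 / 3/5 = 1/9
P(W=1 | obs) = 8/15 / 3/5 = 8/9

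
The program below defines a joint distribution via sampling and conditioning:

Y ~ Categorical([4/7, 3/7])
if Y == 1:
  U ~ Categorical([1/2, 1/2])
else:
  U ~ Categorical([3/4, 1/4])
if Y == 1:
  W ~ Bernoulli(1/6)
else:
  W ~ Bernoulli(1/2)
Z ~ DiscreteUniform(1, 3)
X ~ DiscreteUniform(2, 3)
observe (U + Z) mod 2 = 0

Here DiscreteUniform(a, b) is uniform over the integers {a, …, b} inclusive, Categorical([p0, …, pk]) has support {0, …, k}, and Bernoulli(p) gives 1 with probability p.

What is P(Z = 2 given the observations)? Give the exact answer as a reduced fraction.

P(Z = 2 | obs) = 9/19

Enumerate traces; 24 have nonzero weight after conditioning:
  (Y=0, U=0, W=0, Z=2, X=2) weight 1/28
  (Y=0, U=0, W=0, Z=2, X=3) weight 1/28
  (Y=0, U=0, W=1, Z=2, X=2) weight 1/28
  (Y=0, U=0, W=1, Z=2, X=3) weight 1/28
  (Y=0, U=1, W=0, Z=1, X=2) weight 1/84
  (Y=0, U=1, W=0, Z=1, X=3) weight 1/84
  (Y=0, U=1, W=0, Z=3, X=2) weight 1/84
  (Y=0, U=1, W=0, Z=3, X=3) weight 1/84
  … 16 more
Group by Z:
  weight(Z=1) = 5/42
  weight(Z=2) = 3/14
  weight(Z=3) = 5/42
Total weight = 5/42 + 3/14 + 5/42 = 19/42
P(Z=1 | obs) = 5/42 / 19/42 = 5/19
P(Z=2 | obs) = 3/14 / 19/42 = 9/19
P(Z=3 | obs) = 5/42 / 19/42 = 5/19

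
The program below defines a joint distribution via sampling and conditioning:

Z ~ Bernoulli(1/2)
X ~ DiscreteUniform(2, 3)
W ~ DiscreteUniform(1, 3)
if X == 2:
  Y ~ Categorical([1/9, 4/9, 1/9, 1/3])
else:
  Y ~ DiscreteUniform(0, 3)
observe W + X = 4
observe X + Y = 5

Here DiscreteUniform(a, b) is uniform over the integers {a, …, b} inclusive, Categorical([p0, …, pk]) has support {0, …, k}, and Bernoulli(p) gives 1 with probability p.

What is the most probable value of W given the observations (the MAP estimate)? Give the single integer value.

Enumerate traces; 4 have nonzero weight after conditioning:
  (Z=0, X=2, W=2, Y=3) weight 1/36
  (Z=0, X=3, W=1, Y=2) weight 1/48
  (Z=1, X=2, W=2, Y=3) weight 1/36
  (Z=1, X=3, W=1, Y=2) weight 1/48
Group by W:
  weight(W=1) = 1/24
  weight(W=2) = 1/18
Total weight = 1/24 + 1/18 = 7/72
P(W=1 | obs) = 1/24 / 7/72 = 3/7
P(W=2 | obs) = 1/18 / 7/72 = 4/7
argmax = 2

argmax_v P(W = v | obs) = 2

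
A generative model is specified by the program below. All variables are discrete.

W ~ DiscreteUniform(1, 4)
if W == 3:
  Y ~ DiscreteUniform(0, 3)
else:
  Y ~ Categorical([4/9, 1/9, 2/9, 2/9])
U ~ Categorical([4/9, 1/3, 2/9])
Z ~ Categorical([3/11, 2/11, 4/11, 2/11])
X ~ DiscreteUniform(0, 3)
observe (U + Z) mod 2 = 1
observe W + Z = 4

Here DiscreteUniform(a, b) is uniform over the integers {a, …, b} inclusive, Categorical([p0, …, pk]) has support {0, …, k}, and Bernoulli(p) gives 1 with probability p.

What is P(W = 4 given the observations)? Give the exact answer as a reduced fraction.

Enumerate traces; 96 have nonzero weight after conditioning:
  (W=1, Y=0, U=0, Z=3, X=0) weight 2/891
  (W=1, Y=0, U=0, Z=3, X=1) weight 2/891
  (W=1, Y=0, U=0, Z=3, X=2) weight 2/891
  (W=1, Y=0, U=0, Z=3, X=3) weight 2/891
  (W=1, Y=0, U=2, Z=3, X=0) weight 1/891
  (W=1, Y=0, U=2, Z=3, X=1) weight 1/891
  (W=1, Y=0, U=2, Z=3, X=2) weight 1/891
  (W=1, Y=0, U=2, Z=3, X=3) weight 1/891
  (W=2, Y=0, U=1, Z=2, X=0) weight 1/297
  (W=3, Y=0, U=0, Z=1, X=0) weight 1/792
  … 86 more
Group by W:
  weight(W=1) = 1/33
  weight(W=2) = 1/33
  weight(W=3) = 1/33
  weight(W=4) = 1/44
Total weight = 1/33 + 1/33 + 1/33 + 1/44 = 5/44
P(W=1 | obs) = 1/33 / 5/44 = 4/15
P(W=2 | obs) = 1/33 / 5/44 = 4/15
P(W=3 | obs) = 1/33 / 5/44 = 4/15
P(W=4 | obs) = 1/44 / 5/44 = 1/5

P(W = 4 | obs) = 1/5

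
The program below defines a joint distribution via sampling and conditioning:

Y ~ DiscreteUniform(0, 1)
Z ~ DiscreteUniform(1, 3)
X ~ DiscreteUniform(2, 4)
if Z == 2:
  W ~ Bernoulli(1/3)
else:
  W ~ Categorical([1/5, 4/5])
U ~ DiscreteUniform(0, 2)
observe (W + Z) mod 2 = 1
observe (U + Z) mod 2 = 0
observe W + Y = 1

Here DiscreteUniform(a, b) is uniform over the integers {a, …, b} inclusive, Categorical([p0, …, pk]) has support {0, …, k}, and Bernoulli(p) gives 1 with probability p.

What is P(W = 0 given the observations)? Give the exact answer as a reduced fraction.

P(W = 0 | obs) = 3/8

Enumerate traces; 12 have nonzero weight after conditioning:
  (Y=0, Z=2, X=2, W=1, U=0) weight 1/162
  (Y=0, Z=2, X=2, W=1, U=2) weight 1/162
  (Y=0, Z=2, X=3, W=1, U=0) weight 1/162
  (Y=0, Z=2, X=3, W=1, U=2) weight 1/162
  (Y=0, Z=2, X=4, W=1, U=0) weight 1/162
  (Y=0, Z=2, X=4, W=1, U=2) weight 1/162
  (Y=1, Z=1, X=2, W=0, U=1) weight 1/270
  (Y=1, Z=1, X=3, W=0, U=1) weight 1/270
  … 4 more
Group by W:
  weight(W=0) = 1/45
  weight(W=1) = 1/27
Total weight = 1/45 + 1/27 = 8/135
P(W=0 | obs) = 1/45 / 8/135 = 3/8
P(W=1 | obs) = 1/27 / 8/135 = 5/8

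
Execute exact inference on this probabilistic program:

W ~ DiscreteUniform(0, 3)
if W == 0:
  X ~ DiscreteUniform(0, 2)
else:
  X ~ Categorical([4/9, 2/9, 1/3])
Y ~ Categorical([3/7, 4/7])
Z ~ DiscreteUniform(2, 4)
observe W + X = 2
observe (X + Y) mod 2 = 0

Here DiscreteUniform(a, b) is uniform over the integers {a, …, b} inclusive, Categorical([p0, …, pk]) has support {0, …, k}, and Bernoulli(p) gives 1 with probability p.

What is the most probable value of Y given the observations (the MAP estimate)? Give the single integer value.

argmax_v P(Y = v | obs) = 0

Enumerate traces; 9 have nonzero weight after conditioning:
  (W=0, X=2, Y=0, Z=2) weight 1/84
  (W=0, X=2, Y=0, Z=3) weight 1/84
  (W=0, X=2, Y=0, Z=4) weight 1/84
  (W=1, X=1, Y=1, Z=2) weight 2/189
  (W=1, X=1, Y=1, Z=3) weight 2/189
  (W=1, X=1, Y=1, Z=4) weight 2/189
  (W=2, X=0, Y=0, Z=2) weight 1/63
  (W=2, X=0, Y=0, Z=3) weight 1/63
  … 1 more
Group by Y:
  weight(Y=0) = 1/12
  weight(Y=1) = 2/63
Total weight = 1/12 + 2/63 = 29/252
P(Y=0 | obs) = 1/12 / 29/252 = 21/29
P(Y=1 | obs) = 2/63 / 29/252 = 8/29
argmax = 0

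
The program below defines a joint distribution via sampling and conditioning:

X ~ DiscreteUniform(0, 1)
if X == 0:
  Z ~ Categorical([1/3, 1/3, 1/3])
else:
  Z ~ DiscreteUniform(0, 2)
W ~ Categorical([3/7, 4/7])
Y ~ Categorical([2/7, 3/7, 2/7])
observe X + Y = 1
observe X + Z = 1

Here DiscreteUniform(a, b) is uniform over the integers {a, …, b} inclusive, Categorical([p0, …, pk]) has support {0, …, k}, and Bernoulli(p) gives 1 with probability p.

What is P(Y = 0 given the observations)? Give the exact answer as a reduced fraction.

P(Y = 0 | obs) = 2/5

Enumerate traces; 4 have nonzero weight after conditioning:
  (X=0, Z=1, W=0, Y=1) weight 3/98
  (X=0, Z=1, W=1, Y=1) weight 2/49
  (X=1, Z=0, W=0, Y=0) weight 1/49
  (X=1, Z=0, W=1, Y=0) weight 4/147
Group by Y:
  weight(Y=0) = 1/21
  weight(Y=1) = 1/14
Total weight = 1/21 + 1/14 = 5/42
P(Y=0 | obs) = 1/21 / 5/42 = 2/5
P(Y=1 | obs) = 1/14 / 5/42 = 3/5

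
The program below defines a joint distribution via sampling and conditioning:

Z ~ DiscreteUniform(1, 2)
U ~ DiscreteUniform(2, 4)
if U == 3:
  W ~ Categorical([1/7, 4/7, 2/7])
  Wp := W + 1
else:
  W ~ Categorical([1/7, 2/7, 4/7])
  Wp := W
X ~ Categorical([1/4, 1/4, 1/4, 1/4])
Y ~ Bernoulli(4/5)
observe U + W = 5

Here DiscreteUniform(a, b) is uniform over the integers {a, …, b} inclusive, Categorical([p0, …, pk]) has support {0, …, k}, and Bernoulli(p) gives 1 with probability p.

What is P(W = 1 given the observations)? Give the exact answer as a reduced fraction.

P(W = 1 | obs) = 1/2

Enumerate traces; 32 have nonzero weight after conditioning:
  (Z=1, U=3, W=2, X=0, Y=0) weight 1/420
  (Z=1, U=3, W=2, X=0, Y=1) weight 1/105
  (Z=1, U=3, W=2, X=1, Y=0) weight 1/420
  (Z=1, U=3, W=2, X=1, Y=1) weight 1/105
  (Z=1, U=3, W=2, X=2, Y=0) weight 1/420
  (Z=1, U=3, W=2, X=2, Y=1) weight 1/105
  (Z=1, U=3, W=2, X=3, Y=0) weight 1/420
  (Z=1, U=3, W=2, X=3, Y=1) weight 1/105
  (Z=1, U=4, W=1, X=0, Y=0) weight 1/420
  … 23 more
Group by W:
  weight(W=1) = 2/21
  weight(W=2) = 2/21
Total weight = 2/21 + 2/21 = 4/21
P(W=1 | obs) = 2/21 / 4/21 = 1/2
P(W=2 | obs) = 2/21 / 4/21 = 1/2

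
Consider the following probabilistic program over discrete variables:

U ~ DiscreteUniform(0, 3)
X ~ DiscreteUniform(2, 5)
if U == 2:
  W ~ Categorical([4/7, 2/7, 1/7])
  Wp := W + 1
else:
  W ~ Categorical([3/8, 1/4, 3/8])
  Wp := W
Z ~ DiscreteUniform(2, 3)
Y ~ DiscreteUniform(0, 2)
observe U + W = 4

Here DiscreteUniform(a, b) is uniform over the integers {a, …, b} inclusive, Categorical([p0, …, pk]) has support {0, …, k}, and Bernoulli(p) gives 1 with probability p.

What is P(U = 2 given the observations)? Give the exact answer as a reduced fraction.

Enumerate traces; 48 have nonzero weight after conditioning:
  (U=2, X=2, W=2, Z=2, Y=0) weight 1/672
  (U=2, X=2, W=2, Z=2, Y=1) weight 1/672
  (U=2, X=2, W=2, Z=2, Y=2) weight 1/672
  (U=2, X=2, W=2, Z=3, Y=0) weight 1/672
  (U=2, X=2, W=2, Z=3, Y=1) weight 1/672
  (U=2, X=2, W=2, Z=3, Y=2) weight 1/672
  (U=2, X=3, W=2, Z=2, Y=0) weight 1/672
  (U=2, X=3, W=2, Z=2, Y=1) weight 1/672
  (U=3, X=2, W=1, Z=2, Y=0) weight 1/384
  … 39 more
Group by U:
  weight(U=2) = 1/28
  weight(U=3) = 1/16
Total weight = 1/28 + 1/16 = 11/112
P(U=2 | obs) = 1/28 / 11/112 = 4/11
P(U=3 | obs) = 1/16 / 11/112 = 7/11

P(U = 2 | obs) = 4/11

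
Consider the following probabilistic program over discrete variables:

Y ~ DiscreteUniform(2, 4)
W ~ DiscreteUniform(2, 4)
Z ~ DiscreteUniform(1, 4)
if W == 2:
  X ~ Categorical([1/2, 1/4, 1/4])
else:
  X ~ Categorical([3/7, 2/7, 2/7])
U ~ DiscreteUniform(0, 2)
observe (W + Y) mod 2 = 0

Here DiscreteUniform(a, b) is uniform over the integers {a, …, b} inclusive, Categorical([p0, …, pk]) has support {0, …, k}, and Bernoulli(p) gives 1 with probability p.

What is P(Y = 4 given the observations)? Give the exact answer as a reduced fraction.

P(Y = 4 | obs) = 2/5

Enumerate traces; 180 have nonzero weight after conditioning:
  (Y=2, W=2, Z=1, X=0, U=0) weight 1/216
  (Y=2, W=2, Z=1, X=0, U=1) weight 1/216
  (Y=2, W=2, Z=1, X=0, U=2) weight 1/216
  (Y=2, W=2, Z=1, X=1, U=0) weight 1/432
  (Y=2, W=2, Z=1, X=1, U=1) weight 1/432
  (Y=2, W=2, Z=1, X=1, U=2) weight 1/432
  (Y=2, W=2, Z=1, X=2, U=0) weight 1/432
  (Y=2, W=2, Z=1, X=2, U=1) weight 1/432
  (Y=3, W=3, Z=1, X=0, U=0) weight 1/252
  (Y=4, W=2, Z=1, X=0, U=0) weight 1/216
  … 170 more
Group by Y:
  weight(Y=2) = 2/9
  weight(Y=3) = 1/9
  weight(Y=4) = 2/9
Total weight = 2/9 + 1/9 + 2/9 = 5/9
P(Y=2 | obs) = 2/9 / 5/9 = 2/5
P(Y=3 | obs) = 1/9 / 5/9 = 1/5
P(Y=4 | obs) = 2/9 / 5/9 = 2/5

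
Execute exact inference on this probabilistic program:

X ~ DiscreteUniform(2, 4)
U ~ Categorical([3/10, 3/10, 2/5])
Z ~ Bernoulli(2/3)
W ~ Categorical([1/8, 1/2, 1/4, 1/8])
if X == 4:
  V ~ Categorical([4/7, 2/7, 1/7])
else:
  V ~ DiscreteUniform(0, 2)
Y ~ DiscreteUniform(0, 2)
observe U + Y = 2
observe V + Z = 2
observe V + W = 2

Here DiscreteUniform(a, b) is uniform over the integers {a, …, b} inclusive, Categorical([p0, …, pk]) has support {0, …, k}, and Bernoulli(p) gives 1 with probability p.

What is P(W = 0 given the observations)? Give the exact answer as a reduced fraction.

P(W = 0 | obs) = 17/177

Enumerate traces; 18 have nonzero weight after conditioning:
  (X=2, U=0, Z=0, W=0, V=2, Y=2) weight 1/2160
  (X=2, U=0, Z=1, W=1, V=1, Y=2) weight 1/270
  (X=2, U=1, Z=0, W=0, V=2, Y=1) weight 1/2160
  (X=2, U=1, Z=1, W=1, V=1, Y=1) weight 1/270
  (X=2, U=2, Z=0, W=0, V=2, Y=0) weight 1/1620
  (X=2, U=2, Z=1, W=1, V=1, Y=0) weight 2/405
  (X=3, U=0, Z=0, W=0, V=2, Y=2) weight 1/2160
  (X=3, U=0, Z=1, W=1, V=1, Y=2) weight 1/270
  … 10 more
Group by W:
  weight(W=0) = 17/4536
  weight(W=1) = 20/567
Total weight = 17/4536 + 20/567 = 59/1512
P(W=0 | obs) = 17/4536 / 59/1512 = 17/177
P(W=1 | obs) = 20/567 / 59/1512 = 160/177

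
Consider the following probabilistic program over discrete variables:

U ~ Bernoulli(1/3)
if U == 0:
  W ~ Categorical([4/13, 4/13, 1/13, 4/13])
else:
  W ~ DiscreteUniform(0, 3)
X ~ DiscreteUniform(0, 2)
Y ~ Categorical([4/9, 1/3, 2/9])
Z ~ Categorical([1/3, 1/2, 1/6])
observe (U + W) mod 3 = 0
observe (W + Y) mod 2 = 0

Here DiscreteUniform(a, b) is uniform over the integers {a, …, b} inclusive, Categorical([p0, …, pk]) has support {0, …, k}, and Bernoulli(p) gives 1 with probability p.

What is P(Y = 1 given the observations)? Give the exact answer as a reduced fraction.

Enumerate traces; 45 have nonzero weight after conditioning:
  (U=0, W=0, X=0, Y=0, Z=0) weight 32/3159
  (U=0, W=0, X=0, Y=0, Z=1) weight 16/1053
  (U=0, W=0, X=0, Y=0, Z=2) weight 16/3159
  (U=0, W=0, X=0, Y=2, Z=0) weight 16/3159
  (U=0, W=0, X=0, Y=2, Z=1) weight 8/1053
  (U=0, W=0, X=0, Y=2, Z=2) weight 8/3159
  (U=0, W=0, X=1, Y=0, Z=0) weight 32/3159
  (U=0, W=0, X=1, Y=0, Z=1) weight 16/1053
  (U=0, W=3, X=0, Y=1, Z=0) weight 8/1053
  … 36 more
Group by Y:
  weight(Y=0) = 5/39
  weight(Y=1) = 8/117
  weight(Y=2) = 5/78
Total weight = 5/39 + 8/117 + 5/78 = 61/234
P(Y=0 | obs) = 5/39 / 61/234 = 30/61
P(Y=1 | obs) = 8/117 / 61/234 = 16/61
P(Y=2 | obs) = 5/78 / 61/234 = 15/61

P(Y = 1 | obs) = 16/61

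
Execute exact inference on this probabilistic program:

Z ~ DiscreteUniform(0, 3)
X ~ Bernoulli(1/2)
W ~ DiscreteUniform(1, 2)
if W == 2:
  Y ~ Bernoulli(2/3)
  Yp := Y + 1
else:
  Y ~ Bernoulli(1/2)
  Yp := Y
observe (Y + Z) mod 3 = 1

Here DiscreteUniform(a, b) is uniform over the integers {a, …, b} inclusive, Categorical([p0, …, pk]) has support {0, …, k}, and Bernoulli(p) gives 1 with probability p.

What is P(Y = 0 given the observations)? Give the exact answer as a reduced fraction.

P(Y = 0 | obs) = 5/19

Enumerate traces; 12 have nonzero weight after conditioning:
  (Z=0, X=0, W=1, Y=1) weight 1/32
  (Z=0, X=0, W=2, Y=1) weight 1/24
  (Z=0, X=1, W=1, Y=1) weight 1/32
  (Z=0, X=1, W=2, Y=1) weight 1/24
  (Z=1, X=0, W=1, Y=0) weight 1/32
  (Z=1, X=0, W=2, Y=0) weight 1/48
  (Z=1, X=1, W=1, Y=0) weight 1/32
  (Z=1, X=1, W=2, Y=0) weight 1/48
  … 4 more
Group by Y:
  weight(Y=0) = 5/48
  weight(Y=1) = 7/24
Total weight = 5/48 + 7/24 = 19/48
P(Y=0 | obs) = 5/48 / 19/48 = 5/19
P(Y=1 | obs) = 7/24 / 19/48 = 14/19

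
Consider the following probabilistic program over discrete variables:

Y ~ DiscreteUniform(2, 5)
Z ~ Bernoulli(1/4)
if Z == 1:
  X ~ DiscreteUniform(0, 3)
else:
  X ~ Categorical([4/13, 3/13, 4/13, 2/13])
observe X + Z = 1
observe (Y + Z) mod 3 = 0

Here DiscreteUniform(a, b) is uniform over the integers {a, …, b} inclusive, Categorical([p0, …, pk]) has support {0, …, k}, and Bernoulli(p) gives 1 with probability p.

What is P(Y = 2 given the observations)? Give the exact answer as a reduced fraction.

P(Y = 2 | obs) = 13/62

Enumerate traces; 3 have nonzero weight after conditioning:
  (Y=2, Z=1, X=0) weight 1/64
  (Y=3, Z=0, X=1) weight 9/208
  (Y=5, Z=1, X=0) weight 1/64
Group by Y:
  weight(Y=2) = 1/64
  weight(Y=3) = 9/208
  weight(Y=5) = 1/64
Total weight = 1/64 + 9/208 + 1/64 = 31/416
P(Y=2 | obs) = 1/64 / 31/416 = 13/62
P(Y=3 | obs) = 9/208 / 31/416 = 18/31
P(Y=5 | obs) = 1/64 / 31/416 = 13/62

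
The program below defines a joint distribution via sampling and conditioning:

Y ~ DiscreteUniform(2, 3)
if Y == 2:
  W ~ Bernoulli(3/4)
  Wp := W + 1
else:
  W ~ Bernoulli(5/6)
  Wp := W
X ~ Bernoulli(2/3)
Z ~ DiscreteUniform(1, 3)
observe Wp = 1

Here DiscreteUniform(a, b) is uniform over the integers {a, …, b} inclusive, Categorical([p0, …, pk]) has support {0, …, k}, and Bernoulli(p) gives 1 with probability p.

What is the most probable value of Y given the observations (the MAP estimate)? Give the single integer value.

Enumerate traces; 12 have nonzero weight after conditioning:
  (Y=2, W=0, X=0, Z=1) weight 1/72
  (Y=2, W=0, X=0, Z=2) weight 1/72
  (Y=2, W=0, X=0, Z=3) weight 1/72
  (Y=2, W=0, X=1, Z=1) weight 1/36
  (Y=2, W=0, X=1, Z=2) weight 1/36
  (Y=2, W=0, X=1, Z=3) weight 1/36
  (Y=3, W=1, X=0, Z=1) weight 5/108
  (Y=3, W=1, X=0, Z=2) weight 5/108
  … 4 more
Group by Y:
  weight(Y=2) = 1/8
  weight(Y=3) = 5/12
Total weight = 1/8 + 5/12 = 13/24
P(Y=2 | obs) = 1/8 / 13/24 = 3/13
P(Y=3 | obs) = 5/12 / 13/24 = 10/13
argmax = 3

argmax_v P(Y = v | obs) = 3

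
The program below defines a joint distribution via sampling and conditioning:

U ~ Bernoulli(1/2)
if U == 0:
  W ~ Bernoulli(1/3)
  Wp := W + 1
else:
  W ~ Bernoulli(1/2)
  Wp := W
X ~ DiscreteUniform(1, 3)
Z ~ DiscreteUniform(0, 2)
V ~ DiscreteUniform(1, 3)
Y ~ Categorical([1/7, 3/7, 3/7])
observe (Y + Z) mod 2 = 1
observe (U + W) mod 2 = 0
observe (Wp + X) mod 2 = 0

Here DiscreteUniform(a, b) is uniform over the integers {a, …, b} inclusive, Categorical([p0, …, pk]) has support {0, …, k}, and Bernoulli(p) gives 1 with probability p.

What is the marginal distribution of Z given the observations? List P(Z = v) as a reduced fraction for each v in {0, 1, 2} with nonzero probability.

P(Z=0) = 3/10, P(Z=1) = 2/5, P(Z=2) = 3/10

Enumerate traces; 48 have nonzero weight after conditioning:
  (U=0, W=0, X=1, Z=0, V=1, Y=1) weight 1/189
  (U=0, W=0, X=1, Z=0, V=2, Y=1) weight 1/189
  (U=0, W=0, X=1, Z=0, V=3, Y=1) weight 1/189
  (U=0, W=0, X=1, Z=1, V=1, Y=0) weight 1/567
  (U=0, W=0, X=1, Z=1, V=1, Y=2) weight 1/189
  (U=0, W=0, X=1, Z=1, V=2, Y=0) weight 1/567
  (U=0, W=0, X=1, Z=1, V=2, Y=2) weight 1/189
  (U=0, W=0, X=1, Z=1, V=3, Y=0) weight 1/567
  (U=0, W=0, X=1, Z=2, V=1, Y=1) weight 1/189
  … 39 more
Group by Z:
  weight(Z=0) = 1/18
  weight(Z=1) = 2/27
  weight(Z=2) = 1/18
Total weight = 1/18 + 2/27 + 1/18 = 5/27
P(Z=0 | obs) = 1/18 / 5/27 = 3/10
P(Z=1 | obs) = 2/27 / 5/27 = 2/5
P(Z=2 | obs) = 1/18 / 5/27 = 3/10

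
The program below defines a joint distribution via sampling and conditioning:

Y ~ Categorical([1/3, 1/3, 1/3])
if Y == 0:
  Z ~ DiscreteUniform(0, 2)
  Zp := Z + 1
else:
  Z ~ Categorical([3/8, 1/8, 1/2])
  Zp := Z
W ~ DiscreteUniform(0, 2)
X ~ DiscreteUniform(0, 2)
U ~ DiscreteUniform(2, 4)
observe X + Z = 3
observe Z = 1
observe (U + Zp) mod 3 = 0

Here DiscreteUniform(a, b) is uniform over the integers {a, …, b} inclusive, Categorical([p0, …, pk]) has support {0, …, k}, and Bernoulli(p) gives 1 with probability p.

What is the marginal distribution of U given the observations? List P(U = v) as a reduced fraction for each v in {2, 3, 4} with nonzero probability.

Enumerate traces; 9 have nonzero weight after conditioning:
  (Y=0, Z=1, W=0, X=2, U=4) weight 1/243
  (Y=0, Z=1, W=1, X=2, U=4) weight 1/243
  (Y=0, Z=1, W=2, X=2, U=4) weight 1/243
  (Y=1, Z=1, W=0, X=2, U=2) weight 1/648
  (Y=1, Z=1, W=1, X=2, U=2) weight 1/648
  (Y=1, Z=1, W=2, X=2, U=2) weight 1/648
  (Y=2, Z=1, W=0, X=2, U=2) weight 1/648
  (Y=2, Z=1, W=1, X=2, U=2) weight 1/648
  … 1 more
Group by U:
  weight(U=2) = 1/108
  weight(U=4) = 1/81
Total weight = 1/108 + 1/81 = 7/324
P(U=2 | obs) = 1/108 / 7/324 = 3/7
P(U=4 | obs) = 1/81 / 7/324 = 4/7

P(U=2) = 3/7, P(U=4) = 4/7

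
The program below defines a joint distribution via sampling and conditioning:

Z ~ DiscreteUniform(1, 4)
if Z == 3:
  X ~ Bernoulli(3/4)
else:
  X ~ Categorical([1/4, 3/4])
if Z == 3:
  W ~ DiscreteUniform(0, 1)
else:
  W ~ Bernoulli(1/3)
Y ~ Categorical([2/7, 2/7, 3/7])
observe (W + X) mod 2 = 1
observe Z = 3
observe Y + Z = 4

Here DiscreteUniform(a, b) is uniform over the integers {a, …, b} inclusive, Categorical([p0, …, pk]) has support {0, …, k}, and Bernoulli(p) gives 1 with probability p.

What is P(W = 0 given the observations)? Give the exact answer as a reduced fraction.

Enumerate traces; 2 have nonzero weight after conditioning:
  (Z=3, X=0, W=1, Y=1) weight 1/112
  (Z=3, X=1, W=0, Y=1) weight 3/112
Group by W:
  weight(W=0) = 3/112
  weight(W=1) = 1/112
Total weight = 3/112 + 1/112 = 1/28
P(W=0 | obs) = 3/112 / 1/28 = 3/4
P(W=1 | obs) = 1/112 / 1/28 = 1/4

P(W = 0 | obs) = 3/4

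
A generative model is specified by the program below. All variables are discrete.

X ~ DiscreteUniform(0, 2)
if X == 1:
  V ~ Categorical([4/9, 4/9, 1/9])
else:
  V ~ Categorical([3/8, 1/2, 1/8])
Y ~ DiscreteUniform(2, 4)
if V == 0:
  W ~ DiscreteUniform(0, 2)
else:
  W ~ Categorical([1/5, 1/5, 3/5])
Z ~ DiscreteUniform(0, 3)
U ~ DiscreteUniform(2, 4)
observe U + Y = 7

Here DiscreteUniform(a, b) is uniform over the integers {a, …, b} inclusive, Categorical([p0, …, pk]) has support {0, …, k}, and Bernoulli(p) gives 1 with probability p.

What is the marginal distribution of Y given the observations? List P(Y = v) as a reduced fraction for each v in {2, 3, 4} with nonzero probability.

Enumerate traces; 216 have nonzero weight after conditioning:
  (X=0, V=0, Y=3, W=0, Z=0, U=4) weight 1/864
  (X=0, V=0, Y=3, W=0, Z=1, U=4) weight 1/864
  (X=0, V=0, Y=3, W=0, Z=2, U=4) weight 1/864
  (X=0, V=0, Y=3, W=0, Z=3, U=4) weight 1/864
  (X=0, V=0, Y=3, W=1, Z=0, U=4) weight 1/864
  (X=0, V=0, Y=3, W=1, Z=1, U=4) weight 1/864
  (X=0, V=0, Y=3, W=1, Z=2, U=4) weight 1/864
  (X=0, V=0, Y=3, W=1, Z=3, U=4) weight 1/864
  (X=0, V=0, Y=4, W=0, Z=0, U=3) weight 1/864
  … 207 more
Group by Y:
  weight(Y=3) = 1/9
  weight(Y=4) = 1/9
Total weight = 1/9 + 1/9 = 2/9
P(Y=3 | obs) = 1/9 / 2/9 = 1/2
P(Y=4 | obs) = 1/9 / 2/9 = 1/2

P(Y=3) = 1/2, P(Y=4) = 1/2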